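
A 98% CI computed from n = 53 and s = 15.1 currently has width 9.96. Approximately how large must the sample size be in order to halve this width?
n ≈ 212

CI width ∝ 1/√n
To reduce width by factor 2, need √n to grow by 2 → need 2² = 4 times as many samples.

Current: n = 53, width = 9.96
New: n = 212, width ≈ 4.86

Width reduced by factor of 9.96/4.86 = 2.05.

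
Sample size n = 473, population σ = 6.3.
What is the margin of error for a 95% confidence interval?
Margin of error = 0.57

Margin of error = z* · σ/√n
= 1.960 · 6.3/√473
= 1.960 · 6.3/21.7486
= 0.57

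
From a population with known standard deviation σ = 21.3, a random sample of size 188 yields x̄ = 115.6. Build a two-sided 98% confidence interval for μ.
(111.99, 119.21)

z-interval (σ known):
z* = 2.326 for 98% confidence

Margin of error = z* · σ/√n = 2.326 · 21.3/√188 = 3.61

CI: (115.6 - 3.61, 115.6 + 3.61) = (111.99, 119.21)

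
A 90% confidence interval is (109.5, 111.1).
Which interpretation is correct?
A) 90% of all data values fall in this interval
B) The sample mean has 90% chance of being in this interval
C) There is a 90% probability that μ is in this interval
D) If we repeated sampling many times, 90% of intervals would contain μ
D

A) Wrong — a CI is about the parameter μ, not individual data values.
B) Wrong — x̄ is observed and sits in the interval by construction.
C) Wrong — μ is fixed; the randomness lives in the interval, not in μ.
D) Correct — this is the frequentist long-run coverage interpretation.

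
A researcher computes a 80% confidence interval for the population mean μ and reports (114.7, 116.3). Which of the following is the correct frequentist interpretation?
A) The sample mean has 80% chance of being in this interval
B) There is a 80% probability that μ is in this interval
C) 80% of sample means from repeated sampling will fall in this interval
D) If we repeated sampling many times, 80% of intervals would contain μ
D

A) Wrong — x̄ is observed and sits in the interval by construction.
B) Wrong — μ is fixed; the randomness lives in the interval, not in μ.
C) Wrong — coverage applies to intervals containing μ, not to future x̄ values.
D) Correct — this is the frequentist long-run coverage interpretation.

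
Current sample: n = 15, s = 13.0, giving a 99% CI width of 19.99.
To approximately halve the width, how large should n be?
n ≈ 60

CI width ∝ 1/√n
To reduce width by factor 2, need √n to grow by 2 → need 2² = 4 times as many samples.

Current: n = 15, width = 19.99
New: n = 60, width ≈ 8.94

Width reduced by factor of 19.99/8.94 = 2.24.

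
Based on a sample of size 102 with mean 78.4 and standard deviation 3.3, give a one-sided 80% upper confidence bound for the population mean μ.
μ ≤ 78.68

Upper bound (one-sided):
t* = 0.845 (one-sided for 80%)
Upper bound = x̄ + t* · s/√n = 78.4 + 0.845 · 3.3/√102 = 78.68

We are 80% confident that μ ≤ 78.68.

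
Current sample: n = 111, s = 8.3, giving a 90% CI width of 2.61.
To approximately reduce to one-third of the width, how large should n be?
n ≈ 999

CI width ∝ 1/√n
To reduce width by factor 3, need √n to grow by 3 → need 3² = 9 times as many samples.

Current: n = 111, width = 2.61
New: n = 999, width ≈ 0.86

Width reduced by factor of 2.61/0.86 = 3.03.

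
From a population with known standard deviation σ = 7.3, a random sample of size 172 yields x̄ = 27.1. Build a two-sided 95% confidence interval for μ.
(26.01, 28.19)

z-interval (σ known):
z* = 1.960 for 95% confidence

Margin of error = z* · σ/√n = 1.960 · 7.3/√172 = 1.09

CI: (27.1 - 1.09, 27.1 + 1.09) = (26.01, 28.19)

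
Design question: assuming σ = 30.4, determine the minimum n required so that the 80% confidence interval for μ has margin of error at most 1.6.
n ≥ 594

For margin E ≤ 1.6:
n ≥ (z* · σ / E)²
n ≥ (1.282 · 30.4 / 1.6)²
n ≥ 593.31

Minimum n = 594 (rounding up)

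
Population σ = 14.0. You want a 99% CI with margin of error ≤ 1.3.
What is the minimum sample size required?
n ≥ 770

For margin E ≤ 1.3:
n ≥ (z* · σ / E)²
n ≥ (2.576 · 14.0 / 1.3)²
n ≥ 769.59

Minimum n = 770 (rounding up)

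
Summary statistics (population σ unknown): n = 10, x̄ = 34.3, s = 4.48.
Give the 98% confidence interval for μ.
(30.30, 38.30)

t-interval (σ unknown):
df = n - 1 = 9
t* = 2.821 for 98% confidence

Margin of error = t* · s/√n = 2.821 · 4.48/√10 = 4.00

CI: (30.30, 38.30)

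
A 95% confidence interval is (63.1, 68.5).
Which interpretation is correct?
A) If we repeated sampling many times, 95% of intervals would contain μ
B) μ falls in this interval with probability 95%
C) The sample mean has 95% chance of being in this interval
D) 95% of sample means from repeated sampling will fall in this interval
A

A) Correct — this is the frequentist long-run coverage interpretation.
B) Wrong — μ is fixed; the randomness lives in the interval, not in μ.
C) Wrong — x̄ is observed and sits in the interval by construction.
D) Wrong — coverage applies to intervals containing μ, not to future x̄ values.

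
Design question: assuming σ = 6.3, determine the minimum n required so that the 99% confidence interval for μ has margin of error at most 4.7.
n ≥ 12

For margin E ≤ 4.7:
n ≥ (z* · σ / E)²
n ≥ (2.576 · 6.3 / 4.7)²
n ≥ 11.92

Minimum n = 12 (rounding up)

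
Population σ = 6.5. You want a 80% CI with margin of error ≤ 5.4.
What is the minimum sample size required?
n ≥ 3

For margin E ≤ 5.4:
n ≥ (z* · σ / E)²
n ≥ (1.282 · 6.5 / 5.4)²
n ≥ 2.38

Minimum n = 3 (rounding up)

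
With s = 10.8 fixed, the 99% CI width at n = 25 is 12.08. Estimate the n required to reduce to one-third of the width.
n ≈ 225

CI width ∝ 1/√n
To reduce width by factor 3, need √n to grow by 3 → need 3² = 9 times as many samples.

Current: n = 25, width = 12.08
New: n = 225, width ≈ 3.74

Width reduced by factor of 12.08/3.74 = 3.23.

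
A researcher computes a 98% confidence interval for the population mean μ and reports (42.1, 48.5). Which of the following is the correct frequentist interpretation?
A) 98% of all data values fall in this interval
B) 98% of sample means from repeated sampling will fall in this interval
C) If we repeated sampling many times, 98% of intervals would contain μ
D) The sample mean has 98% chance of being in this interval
C

A) Wrong — a CI is about the parameter μ, not individual data values.
B) Wrong — coverage applies to intervals containing μ, not to future x̄ values.
C) Correct — this is the frequentist long-run coverage interpretation.
D) Wrong — x̄ is observed and sits in the interval by construction.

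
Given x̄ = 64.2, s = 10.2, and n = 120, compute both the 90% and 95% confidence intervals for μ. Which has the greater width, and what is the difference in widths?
95% CI is wider by 0.60

df = 119
90% CI: t* = 1.658, (62.66, 65.74), width = 2 · t* · s/√n = 3.09
95% CI: t* = 1.980, (62.36, 66.04), width = 2 · t* · s/√n = 3.69

The 95% CI is wider by 3.69 - 3.09 = 0.60.
Higher confidence requires a wider interval.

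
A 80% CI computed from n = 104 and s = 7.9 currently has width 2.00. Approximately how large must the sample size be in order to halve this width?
n ≈ 416

CI width ∝ 1/√n
To reduce width by factor 2, need √n to grow by 2 → need 2² = 4 times as many samples.

Current: n = 104, width = 2.00
New: n = 416, width ≈ 0.99

Width reduced by factor of 2.00/0.99 = 2.02.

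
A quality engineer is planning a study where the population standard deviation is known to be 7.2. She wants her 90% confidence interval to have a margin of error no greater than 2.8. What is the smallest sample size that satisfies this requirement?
n ≥ 18

For margin E ≤ 2.8:
n ≥ (z* · σ / E)²
n ≥ (1.645 · 7.2 / 2.8)²
n ≥ 17.89

Minimum n = 18 (rounding up)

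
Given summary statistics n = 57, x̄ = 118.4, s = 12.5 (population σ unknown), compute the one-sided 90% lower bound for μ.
μ ≥ 116.25

Lower bound (one-sided):
t* = 1.297 (one-sided for 90%)
Lower bound = x̄ - t* · s/√n = 118.4 - 1.297 · 12.5/√57 = 116.25

We are 90% confident that μ ≥ 116.25.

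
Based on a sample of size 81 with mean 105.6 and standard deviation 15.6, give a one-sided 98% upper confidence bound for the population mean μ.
μ ≤ 109.22

Upper bound (one-sided):
t* = 2.088 (one-sided for 98%)
Upper bound = x̄ + t* · s/√n = 105.6 + 2.088 · 15.6/√81 = 109.22

We are 98% confident that μ ≤ 109.22.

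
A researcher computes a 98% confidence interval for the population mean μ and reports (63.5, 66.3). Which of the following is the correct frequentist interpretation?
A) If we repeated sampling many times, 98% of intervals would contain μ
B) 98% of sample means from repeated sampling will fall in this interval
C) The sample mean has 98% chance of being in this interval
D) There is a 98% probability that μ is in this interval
A

A) Correct — this is the frequentist long-run coverage interpretation.
B) Wrong — coverage applies to intervals containing μ, not to future x̄ values.
C) Wrong — x̄ is observed and sits in the interval by construction.
D) Wrong — μ is fixed; the randomness lives in the interval, not in μ.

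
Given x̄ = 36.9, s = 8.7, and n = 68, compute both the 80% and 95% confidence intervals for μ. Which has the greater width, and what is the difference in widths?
95% CI is wider by 1.48

df = 67
80% CI: t* = 1.294, (35.53, 38.27), width = 2 · t* · s/√n = 2.73
95% CI: t* = 1.996, (34.79, 39.01), width = 2 · t* · s/√n = 4.21

The 95% CI is wider by 4.21 - 2.73 = 1.48.
Higher confidence requires a wider interval.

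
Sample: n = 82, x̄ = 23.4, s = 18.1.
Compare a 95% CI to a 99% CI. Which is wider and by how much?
99% CI is wider by 2.59

df = 81
95% CI: t* = 1.990, (19.42, 27.38), width = 2 · t* · s/√n = 7.96
99% CI: t* = 2.638, (18.13, 28.67), width = 2 · t* · s/√n = 10.55

The 99% CI is wider by 10.55 - 7.96 = 2.59.
Higher confidence requires a wider interval.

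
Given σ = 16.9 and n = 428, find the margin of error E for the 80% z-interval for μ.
Margin of error = 1.05

Margin of error = z* · σ/√n
= 1.282 · 16.9/√428
= 1.282 · 16.9/20.6882
= 1.05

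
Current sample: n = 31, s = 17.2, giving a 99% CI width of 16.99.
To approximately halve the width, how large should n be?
n ≈ 124

CI width ∝ 1/√n
To reduce width by factor 2, need √n to grow by 2 → need 2² = 4 times as many samples.

Current: n = 31, width = 16.99
New: n = 124, width ≈ 8.08

Width reduced by factor of 16.99/8.08 = 2.10.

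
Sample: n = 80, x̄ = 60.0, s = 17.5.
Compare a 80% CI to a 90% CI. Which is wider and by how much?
90% CI is wider by 1.45

df = 79
80% CI: t* = 1.292, (57.47, 62.53), width = 2 · t* · s/√n = 5.06
90% CI: t* = 1.664, (56.74, 63.26), width = 2 · t* · s/√n = 6.51

The 90% CI is wider by 6.51 - 5.06 = 1.45.
Higher confidence requires a wider interval.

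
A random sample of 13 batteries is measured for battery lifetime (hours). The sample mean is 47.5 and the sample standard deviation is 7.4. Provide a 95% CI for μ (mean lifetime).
(43.03, 51.97)

t-interval (σ unknown):
df = n - 1 = 12
t* = 2.179 for 95% confidence

Margin of error = t* · s/√n = 2.179 · 7.4/√13 = 4.47

CI: (43.03, 51.97)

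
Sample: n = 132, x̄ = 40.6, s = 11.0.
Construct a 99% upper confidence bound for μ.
μ ≤ 42.85

Upper bound (one-sided):
t* = 2.355 (one-sided for 99%)
Upper bound = x̄ + t* · s/√n = 40.6 + 2.355 · 11.0/√132 = 42.85

We are 99% confident that μ ≤ 42.85.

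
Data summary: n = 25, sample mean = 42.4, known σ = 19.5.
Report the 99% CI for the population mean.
(32.35, 52.45)

z-interval (σ known):
z* = 2.576 for 99% confidence

Margin of error = z* · σ/√n = 2.576 · 19.5/√25 = 10.05

CI: (42.4 - 10.05, 42.4 + 10.05) = (32.35, 52.45)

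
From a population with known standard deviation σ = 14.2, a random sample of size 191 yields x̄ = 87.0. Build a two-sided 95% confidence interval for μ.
(84.99, 89.01)

z-interval (σ known):
z* = 1.960 for 95% confidence

Margin of error = z* · σ/√n = 1.960 · 14.2/√191 = 2.01

CI: (87.0 - 2.01, 87.0 + 2.01) = (84.99, 89.01)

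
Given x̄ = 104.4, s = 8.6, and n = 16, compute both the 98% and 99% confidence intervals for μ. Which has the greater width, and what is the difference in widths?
99% CI is wider by 1.48

df = 15
98% CI: t* = 2.602, (98.81, 109.99), width = 2 · t* · s/√n = 11.19
99% CI: t* = 2.947, (98.06, 110.74), width = 2 · t* · s/√n = 12.67

The 99% CI is wider by 12.67 - 11.19 = 1.48.
Higher confidence requires a wider interval.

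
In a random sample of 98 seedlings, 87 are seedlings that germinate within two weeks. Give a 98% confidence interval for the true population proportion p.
(0.814, 0.962)

Proportion CI:
p̂ = 87/98 = 0.88776
SE = √(p̂(1-p̂)/n) = √(0.88776 · 0.11224 / 98) = 0.03189

z* = 2.326
Margin = z* · SE = 2.326 · 0.03189 = 0.0742

CI: 0.88776 ± 0.0742 = (0.814, 0.962)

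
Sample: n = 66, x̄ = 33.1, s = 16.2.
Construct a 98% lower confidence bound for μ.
μ ≥ 28.92

Lower bound (one-sided):
t* = 2.096 (one-sided for 98%)
Lower bound = x̄ - t* · s/√n = 33.1 - 2.096 · 16.2/√66 = 28.92

We are 98% confident that μ ≥ 28.92.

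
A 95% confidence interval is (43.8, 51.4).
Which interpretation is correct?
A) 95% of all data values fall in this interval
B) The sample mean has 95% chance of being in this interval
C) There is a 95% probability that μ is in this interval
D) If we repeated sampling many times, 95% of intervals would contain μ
D

A) Wrong — a CI is about the parameter μ, not individual data values.
B) Wrong — x̄ is observed and sits in the interval by construction.
C) Wrong — μ is fixed; the randomness lives in the interval, not in μ.
D) Correct — this is the frequentist long-run coverage interpretation.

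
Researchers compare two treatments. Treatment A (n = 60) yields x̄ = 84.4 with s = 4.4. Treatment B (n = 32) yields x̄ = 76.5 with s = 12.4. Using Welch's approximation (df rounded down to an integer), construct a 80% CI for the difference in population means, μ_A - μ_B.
(4.94, 10.86)

Difference: x̄₁ - x̄₂ = 7.90
SE = √(s₁²/n₁ + s₂²/n₂) = √(4.4²/60 + 12.4²/32) = 2.2644
df = 35.22 → 35 (Welch–Satterthwaite, rounded down)
t* = 1.306

CI: 7.90 ± 1.306 · 2.2644 = 7.90 ± 2.96 = (4.94, 10.86)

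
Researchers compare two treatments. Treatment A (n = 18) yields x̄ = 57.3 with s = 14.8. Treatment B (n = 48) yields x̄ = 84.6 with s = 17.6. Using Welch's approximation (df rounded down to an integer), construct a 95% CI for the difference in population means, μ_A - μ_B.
(-36.05, -18.55)

Difference: x̄₁ - x̄₂ = -27.30
SE = √(s₁²/n₁ + s₂²/n₂) = √(14.8²/18 + 17.6²/48) = 4.3153
df = 36.14 → 36 (Welch–Satterthwaite, rounded down)
t* = 2.028

CI: -27.30 ± 2.028 · 4.3153 = -27.30 ± 8.75 = (-36.05, -18.55)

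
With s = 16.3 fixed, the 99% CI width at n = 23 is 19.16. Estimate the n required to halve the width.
n ≈ 92

CI width ∝ 1/√n
To reduce width by factor 2, need √n to grow by 2 → need 2² = 4 times as many samples.

Current: n = 23, width = 19.16
New: n = 92, width ≈ 8.94

Width reduced by factor of 19.16/8.94 = 2.14.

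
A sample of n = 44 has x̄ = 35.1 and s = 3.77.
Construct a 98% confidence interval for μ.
(33.73, 36.47)

t-interval (σ unknown):
df = n - 1 = 43
t* = 2.416 for 98% confidence

Margin of error = t* · s/√n = 2.416 · 3.77/√44 = 1.37

CI: (33.73, 36.47)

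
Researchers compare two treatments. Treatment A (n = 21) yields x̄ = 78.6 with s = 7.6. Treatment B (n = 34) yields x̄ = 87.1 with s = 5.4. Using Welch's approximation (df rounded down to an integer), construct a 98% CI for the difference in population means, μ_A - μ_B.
(-13.15, -3.85)

Difference: x̄₁ - x̄₂ = -8.50
SE = √(s₁²/n₁ + s₂²/n₂) = √(7.6²/21 + 5.4²/34) = 1.8995
df = 32.50 → 32 (Welch–Satterthwaite, rounded down)
t* = 2.449

CI: -8.50 ± 2.449 · 1.8995 = -8.50 ± 4.65 = (-13.15, -3.85)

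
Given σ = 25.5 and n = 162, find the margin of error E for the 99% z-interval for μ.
Margin of error = 5.16

Margin of error = z* · σ/√n
= 2.576 · 25.5/√162
= 2.576 · 25.5/12.7279
= 5.16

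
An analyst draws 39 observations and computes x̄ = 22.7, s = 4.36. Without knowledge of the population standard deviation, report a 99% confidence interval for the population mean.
(20.81, 24.59)

t-interval (σ unknown):
df = n - 1 = 38
t* = 2.712 for 99% confidence

Margin of error = t* · s/√n = 2.712 · 4.36/√39 = 1.89

CI: (20.81, 24.59)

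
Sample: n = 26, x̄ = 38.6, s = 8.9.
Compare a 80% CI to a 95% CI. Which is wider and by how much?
95% CI is wider by 2.60

df = 25
80% CI: t* = 1.316, (36.30, 40.90), width = 2 · t* · s/√n = 4.59
95% CI: t* = 2.060, (35.00, 42.20), width = 2 · t* · s/√n = 7.19

The 95% CI is wider by 7.19 - 4.59 = 2.60.
Higher confidence requires a wider interval.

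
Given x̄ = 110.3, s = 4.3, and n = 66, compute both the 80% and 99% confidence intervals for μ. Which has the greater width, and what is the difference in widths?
99% CI is wider by 1.44

df = 65
80% CI: t* = 1.295, (109.61, 110.99), width = 2 · t* · s/√n = 1.37
99% CI: t* = 2.654, (108.90, 111.70), width = 2 · t* · s/√n = 2.81

The 99% CI is wider by 2.81 - 1.37 = 1.44.
Higher confidence requires a wider interval.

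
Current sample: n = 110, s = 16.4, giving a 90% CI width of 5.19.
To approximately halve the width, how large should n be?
n ≈ 440

CI width ∝ 1/√n
To reduce width by factor 2, need √n to grow by 2 → need 2² = 4 times as many samples.

Current: n = 110, width = 5.19
New: n = 440, width ≈ 2.58

Width reduced by factor of 5.19/2.58 = 2.01.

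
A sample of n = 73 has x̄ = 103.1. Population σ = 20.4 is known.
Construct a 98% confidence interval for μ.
(97.55, 108.65)

z-interval (σ known):
z* = 2.326 for 98% confidence

Margin of error = z* · σ/√n = 2.326 · 20.4/√73 = 5.55

CI: (103.1 - 5.55, 103.1 + 5.55) = (97.55, 108.65)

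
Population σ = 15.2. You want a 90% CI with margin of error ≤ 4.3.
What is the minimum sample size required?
n ≥ 34

For margin E ≤ 4.3:
n ≥ (z* · σ / E)²
n ≥ (1.645 · 15.2 / 4.3)²
n ≥ 33.81

Minimum n = 34 (rounding up)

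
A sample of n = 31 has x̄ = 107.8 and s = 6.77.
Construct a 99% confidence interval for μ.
(104.46, 111.14)

t-interval (σ unknown):
df = n - 1 = 30
t* = 2.750 for 99% confidence

Margin of error = t* · s/√n = 2.750 · 6.77/√31 = 3.34

CI: (104.46, 111.14)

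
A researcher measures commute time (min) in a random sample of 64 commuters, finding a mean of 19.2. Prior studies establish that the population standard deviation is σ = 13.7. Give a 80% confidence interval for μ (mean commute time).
(17.00, 21.40)

z-interval (σ known):
z* = 1.282 for 80% confidence

Margin of error = z* · σ/√n = 1.282 · 13.7/√64 = 2.20

CI: (19.2 - 2.20, 19.2 + 2.20) = (17.00, 21.40)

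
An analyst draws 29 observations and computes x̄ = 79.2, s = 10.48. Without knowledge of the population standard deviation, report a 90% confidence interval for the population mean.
(75.89, 82.51)

t-interval (σ unknown):
df = n - 1 = 28
t* = 1.701 for 90% confidence

Margin of error = t* · s/√n = 1.701 · 10.48/√29 = 3.31

CI: (75.89, 82.51)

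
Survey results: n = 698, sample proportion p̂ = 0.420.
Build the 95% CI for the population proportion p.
(0.383, 0.457)

Proportion CI:
SE = √(p̂(1-p̂)/n) = √(0.420 · 0.580 / 698) = 0.01868

z* = 1.960
Margin = z* · SE = 1.960 · 0.01868 = 0.0366

CI: 0.420 ± 0.0366 = (0.383, 0.457)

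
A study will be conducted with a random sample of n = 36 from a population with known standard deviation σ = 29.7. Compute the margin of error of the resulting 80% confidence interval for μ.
Margin of error = 6.35

Margin of error = z* · σ/√n
= 1.282 · 29.7/√36
= 1.282 · 29.7/6.0000
= 6.35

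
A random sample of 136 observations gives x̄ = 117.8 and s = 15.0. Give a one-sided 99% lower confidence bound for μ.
μ ≥ 114.77

Lower bound (one-sided):
t* = 2.354 (one-sided for 99%)
Lower bound = x̄ - t* · s/√n = 117.8 - 2.354 · 15.0/√136 = 114.77

We are 99% confident that μ ≥ 114.77.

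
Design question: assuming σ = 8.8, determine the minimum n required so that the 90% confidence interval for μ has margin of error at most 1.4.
n ≥ 107

For margin E ≤ 1.4:
n ≥ (z* · σ / E)²
n ≥ (1.645 · 8.8 / 1.4)²
n ≥ 106.92

Minimum n = 107 (rounding up)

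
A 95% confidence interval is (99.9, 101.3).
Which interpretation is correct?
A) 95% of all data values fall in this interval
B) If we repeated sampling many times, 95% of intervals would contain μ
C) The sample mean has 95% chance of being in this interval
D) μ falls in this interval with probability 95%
B

A) Wrong — a CI is about the parameter μ, not individual data values.
B) Correct — this is the frequentist long-run coverage interpretation.
C) Wrong — x̄ is observed and sits in the interval by construction.
D) Wrong — μ is fixed; the randomness lives in the interval, not in μ.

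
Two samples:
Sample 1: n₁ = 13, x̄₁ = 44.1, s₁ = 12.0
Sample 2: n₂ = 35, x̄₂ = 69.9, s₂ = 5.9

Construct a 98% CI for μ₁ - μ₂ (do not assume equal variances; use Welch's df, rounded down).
(-34.92, -16.68)

Difference: x̄₁ - x̄₂ = -25.80
SE = √(s₁²/n₁ + s₂²/n₂) = √(12.0²/13 + 5.9²/35) = 3.4744
df = 14.21 → 14 (Welch–Satterthwaite, rounded down)
t* = 2.624

CI: -25.80 ± 2.624 · 3.4744 = -25.80 ± 9.12 = (-34.92, -16.68)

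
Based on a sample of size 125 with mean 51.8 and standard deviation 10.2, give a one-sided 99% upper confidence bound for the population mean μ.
μ ≤ 53.95

Upper bound (one-sided):
t* = 2.357 (one-sided for 99%)
Upper bound = x̄ + t* · s/√n = 51.8 + 2.357 · 10.2/√125 = 53.95

We are 99% confident that μ ≤ 53.95.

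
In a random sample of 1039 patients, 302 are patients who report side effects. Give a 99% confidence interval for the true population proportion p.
(0.254, 0.327)

Proportion CI:
p̂ = 302/1039 = 0.29066
SE = √(p̂(1-p̂)/n) = √(0.29066 · 0.70934 / 1039) = 0.01409

z* = 2.576
Margin = z* · SE = 2.576 · 0.01409 = 0.0363

CI: 0.29066 ± 0.0363 = (0.254, 0.327)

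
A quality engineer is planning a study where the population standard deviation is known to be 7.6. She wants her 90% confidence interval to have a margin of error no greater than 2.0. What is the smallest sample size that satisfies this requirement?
n ≥ 40

For margin E ≤ 2.0:
n ≥ (z* · σ / E)²
n ≥ (1.645 · 7.6 / 2.0)²
n ≥ 39.08

Minimum n = 40 (rounding up)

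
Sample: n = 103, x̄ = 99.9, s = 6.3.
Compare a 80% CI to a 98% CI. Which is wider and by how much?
98% CI is wider by 1.33

df = 102
80% CI: t* = 1.290, (99.10, 100.70), width = 2 · t* · s/√n = 1.60
98% CI: t* = 2.363, (98.43, 101.37), width = 2 · t* · s/√n = 2.93

The 98% CI is wider by 2.93 - 1.60 = 1.33.
Higher confidence requires a wider interval.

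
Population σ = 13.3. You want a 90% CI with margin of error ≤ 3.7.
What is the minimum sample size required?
n ≥ 35

For margin E ≤ 3.7:
n ≥ (z* · σ / E)²
n ≥ (1.645 · 13.3 / 3.7)²
n ≥ 34.96

Minimum n = 35 (rounding up)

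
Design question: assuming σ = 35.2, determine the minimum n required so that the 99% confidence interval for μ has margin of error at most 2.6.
n ≥ 1217

For margin E ≤ 2.6:
n ≥ (z* · σ / E)²
n ≥ (2.576 · 35.2 / 2.6)²
n ≥ 1216.27

Minimum n = 1217 (rounding up)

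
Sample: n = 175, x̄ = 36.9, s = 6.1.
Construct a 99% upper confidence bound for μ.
μ ≤ 37.98

Upper bound (one-sided):
t* = 2.348 (one-sided for 99%)
Upper bound = x̄ + t* · s/√n = 36.9 + 2.348 · 6.1/√175 = 37.98

We are 99% confident that μ ≤ 37.98.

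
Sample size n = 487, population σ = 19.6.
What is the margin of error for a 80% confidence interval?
Margin of error = 1.14

Margin of error = z* · σ/√n
= 1.282 · 19.6/√487
= 1.282 · 19.6/22.0681
= 1.14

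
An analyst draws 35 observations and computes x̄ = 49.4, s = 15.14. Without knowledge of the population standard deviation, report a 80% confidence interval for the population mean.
(46.06, 52.74)

t-interval (σ unknown):
df = n - 1 = 34
t* = 1.307 for 80% confidence

Margin of error = t* · s/√n = 1.307 · 15.14/√35 = 3.34

CI: (46.06, 52.74)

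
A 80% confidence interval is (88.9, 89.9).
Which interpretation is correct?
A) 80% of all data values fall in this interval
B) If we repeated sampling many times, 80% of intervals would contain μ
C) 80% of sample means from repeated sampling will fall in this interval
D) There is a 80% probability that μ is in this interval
B

A) Wrong — a CI is about the parameter μ, not individual data values.
B) Correct — this is the frequentist long-run coverage interpretation.
C) Wrong — coverage applies to intervals containing μ, not to future x̄ values.
D) Wrong — μ is fixed; the randomness lives in the interval, not in μ.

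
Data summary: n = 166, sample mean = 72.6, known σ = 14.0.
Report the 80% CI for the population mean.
(71.21, 73.99)

z-interval (σ known):
z* = 1.282 for 80% confidence

Margin of error = z* · σ/√n = 1.282 · 14.0/√166 = 1.39

CI: (72.6 - 1.39, 72.6 + 1.39) = (71.21, 73.99)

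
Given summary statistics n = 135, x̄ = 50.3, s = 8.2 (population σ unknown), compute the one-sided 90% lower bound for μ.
μ ≥ 49.39

Lower bound (one-sided):
t* = 1.288 (one-sided for 90%)
Lower bound = x̄ - t* · s/√n = 50.3 - 1.288 · 8.2/√135 = 49.39

We are 90% confident that μ ≥ 49.39.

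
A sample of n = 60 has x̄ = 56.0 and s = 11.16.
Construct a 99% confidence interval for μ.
(52.16, 59.84)

t-interval (σ unknown):
df = n - 1 = 59
t* = 2.662 for 99% confidence

Margin of error = t* · s/√n = 2.662 · 11.16/√60 = 3.84

CI: (52.16, 59.84)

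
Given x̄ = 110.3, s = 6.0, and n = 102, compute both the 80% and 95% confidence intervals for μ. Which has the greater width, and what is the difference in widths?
95% CI is wider by 0.83

df = 101
80% CI: t* = 1.290, (109.53, 111.07), width = 2 · t* · s/√n = 1.53
95% CI: t* = 1.984, (109.12, 111.48), width = 2 · t* · s/√n = 2.36

The 95% CI is wider by 2.36 - 1.53 = 0.83.
Higher confidence requires a wider interval.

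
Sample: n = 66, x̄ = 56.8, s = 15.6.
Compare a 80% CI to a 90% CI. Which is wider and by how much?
90% CI is wider by 1.44

df = 65
80% CI: t* = 1.295, (54.31, 59.29), width = 2 · t* · s/√n = 4.97
90% CI: t* = 1.669, (53.60, 60.00), width = 2 · t* · s/√n = 6.41

The 90% CI is wider by 6.41 - 4.97 = 1.44.
Higher confidence requires a wider interval.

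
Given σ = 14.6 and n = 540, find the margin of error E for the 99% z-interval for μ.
Margin of error = 1.62

Margin of error = z* · σ/√n
= 2.576 · 14.6/√540
= 2.576 · 14.6/23.2379
= 1.62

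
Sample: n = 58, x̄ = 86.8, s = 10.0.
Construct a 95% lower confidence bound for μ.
μ ≥ 84.60

Lower bound (one-sided):
t* = 1.672 (one-sided for 95%)
Lower bound = x̄ - t* · s/√n = 86.8 - 1.672 · 10.0/√58 = 84.60

We are 95% confident that μ ≥ 84.60.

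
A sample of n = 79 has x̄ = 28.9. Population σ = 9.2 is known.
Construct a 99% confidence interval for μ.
(26.23, 31.57)

z-interval (σ known):
z* = 2.576 for 99% confidence

Margin of error = z* · σ/√n = 2.576 · 9.2/√79 = 2.67

CI: (28.9 - 2.67, 28.9 + 2.67) = (26.23, 31.57)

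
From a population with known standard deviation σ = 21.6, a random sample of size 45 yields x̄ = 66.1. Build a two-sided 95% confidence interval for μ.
(59.79, 72.41)

z-interval (σ known):
z* = 1.960 for 95% confidence

Margin of error = z* · σ/√n = 1.960 · 21.6/√45 = 6.31

CI: (66.1 - 6.31, 66.1 + 6.31) = (59.79, 72.41)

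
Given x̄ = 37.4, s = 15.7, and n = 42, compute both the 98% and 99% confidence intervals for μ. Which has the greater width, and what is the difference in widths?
99% CI is wider by 1.36

df = 41
98% CI: t* = 2.421, (31.53, 43.27), width = 2 · t* · s/√n = 11.73
99% CI: t* = 2.701, (30.86, 43.94), width = 2 · t* · s/√n = 13.09

The 99% CI is wider by 13.09 - 11.73 = 1.36.
Higher confidence requires a wider interval.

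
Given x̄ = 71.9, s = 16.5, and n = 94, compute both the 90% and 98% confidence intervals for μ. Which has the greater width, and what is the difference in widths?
98% CI is wider by 2.41

df = 93
90% CI: t* = 1.661, (69.07, 74.73), width = 2 · t* · s/√n = 5.65
98% CI: t* = 2.367, (67.87, 75.93), width = 2 · t* · s/√n = 8.06

The 98% CI is wider by 8.06 - 5.65 = 2.41.
Higher confidence requires a wider interval.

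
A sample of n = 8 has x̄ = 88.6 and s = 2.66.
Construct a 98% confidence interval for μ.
(85.78, 91.42)

t-interval (σ unknown):
df = n - 1 = 7
t* = 2.998 for 98% confidence

Margin of error = t* · s/√n = 2.998 · 2.66/√8 = 2.82

CI: (85.78, 91.42)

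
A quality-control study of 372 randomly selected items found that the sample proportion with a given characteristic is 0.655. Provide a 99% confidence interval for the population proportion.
(0.592, 0.718)

Proportion CI:
SE = √(p̂(1-p̂)/n) = √(0.655 · 0.345 / 372) = 0.02465

z* = 2.576
Margin = z* · SE = 2.576 · 0.02465 = 0.0635

CI: 0.655 ± 0.0635 = (0.592, 0.718)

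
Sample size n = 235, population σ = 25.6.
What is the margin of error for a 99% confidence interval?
Margin of error = 4.30

Margin of error = z* · σ/√n
= 2.576 · 25.6/√235
= 2.576 · 25.6/15.3297
= 4.30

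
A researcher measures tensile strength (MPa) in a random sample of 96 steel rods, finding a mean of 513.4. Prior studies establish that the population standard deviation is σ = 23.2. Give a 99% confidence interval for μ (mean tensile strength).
(507.30, 519.50)

z-interval (σ known):
z* = 2.576 for 99% confidence

Margin of error = z* · σ/√n = 2.576 · 23.2/√96 = 6.10

CI: (513.4 - 6.10, 513.4 + 6.10) = (507.30, 519.50)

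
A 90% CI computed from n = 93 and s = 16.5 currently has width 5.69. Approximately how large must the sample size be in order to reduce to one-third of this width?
n ≈ 837

CI width ∝ 1/√n
To reduce width by factor 3, need √n to grow by 3 → need 3² = 9 times as many samples.

Current: n = 93, width = 5.69
New: n = 837, width ≈ 1.88

Width reduced by factor of 5.69/1.88 = 3.03.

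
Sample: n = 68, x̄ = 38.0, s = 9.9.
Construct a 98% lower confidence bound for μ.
μ ≥ 35.48

Lower bound (one-sided):
t* = 2.095 (one-sided for 98%)
Lower bound = x̄ - t* · s/√n = 38.0 - 2.095 · 9.9/√68 = 35.48

We are 98% confident that μ ≥ 35.48.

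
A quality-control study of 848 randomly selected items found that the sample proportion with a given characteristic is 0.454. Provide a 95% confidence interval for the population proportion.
(0.420, 0.488)

Proportion CI:
SE = √(p̂(1-p̂)/n) = √(0.454 · 0.546 / 848) = 0.01710

z* = 1.960
Margin = z* · SE = 1.960 · 0.01710 = 0.0335

CI: 0.454 ± 0.0335 = (0.420, 0.488)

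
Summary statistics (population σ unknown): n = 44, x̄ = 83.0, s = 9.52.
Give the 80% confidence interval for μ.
(81.13, 84.87)

t-interval (σ unknown):
df = n - 1 = 43
t* = 1.302 for 80% confidence

Margin of error = t* · s/√n = 1.302 · 9.52/√44 = 1.87

CI: (81.13, 84.87)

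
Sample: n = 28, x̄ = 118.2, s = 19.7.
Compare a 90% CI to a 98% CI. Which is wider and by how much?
98% CI is wider by 5.73

df = 27
90% CI: t* = 1.703, (111.86, 124.54), width = 2 · t* · s/√n = 12.68
98% CI: t* = 2.473, (108.99, 127.41), width = 2 · t* · s/√n = 18.41

The 98% CI is wider by 18.41 - 12.68 = 5.73.
Higher confidence requires a wider interval.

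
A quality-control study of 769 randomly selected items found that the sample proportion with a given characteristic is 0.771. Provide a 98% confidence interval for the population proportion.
(0.736, 0.806)

Proportion CI:
SE = √(p̂(1-p̂)/n) = √(0.771 · 0.229 / 769) = 0.01515

z* = 2.326
Margin = z* · SE = 2.326 · 0.01515 = 0.0352

CI: 0.771 ± 0.0352 = (0.736, 0.806)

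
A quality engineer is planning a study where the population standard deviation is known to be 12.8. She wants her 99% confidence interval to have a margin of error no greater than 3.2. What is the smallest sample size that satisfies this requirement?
n ≥ 107

For margin E ≤ 3.2:
n ≥ (z* · σ / E)²
n ≥ (2.576 · 12.8 / 3.2)²
n ≥ 106.17

Minimum n = 107 (rounding up)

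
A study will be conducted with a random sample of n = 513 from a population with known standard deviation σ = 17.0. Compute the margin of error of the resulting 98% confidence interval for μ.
Margin of error = 1.75

Margin of error = z* · σ/√n
= 2.326 · 17.0/√513
= 2.326 · 17.0/22.6495
= 1.75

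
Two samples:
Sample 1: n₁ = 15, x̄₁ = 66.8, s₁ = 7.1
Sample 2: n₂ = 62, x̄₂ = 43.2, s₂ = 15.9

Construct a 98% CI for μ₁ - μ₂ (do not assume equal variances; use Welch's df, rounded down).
(17.05, 30.15)

Difference: x̄₁ - x̄₂ = 23.60
SE = √(s₁²/n₁ + s₂²/n₂) = √(7.1²/15 + 15.9²/62) = 2.7273
df = 51.26 → 51 (Welch–Satterthwaite, rounded down)
t* = 2.402

CI: 23.60 ± 2.402 · 2.7273 = 23.60 ± 6.55 = (17.05, 30.15)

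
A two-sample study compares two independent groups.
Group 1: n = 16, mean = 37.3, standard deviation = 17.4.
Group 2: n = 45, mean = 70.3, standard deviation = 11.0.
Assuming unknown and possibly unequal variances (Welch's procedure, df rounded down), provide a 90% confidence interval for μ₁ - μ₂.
(-41.04, -24.96)

Difference: x̄₁ - x̄₂ = -33.00
SE = √(s₁²/n₁ + s₂²/n₂) = √(17.4²/16 + 11.0²/45) = 4.6488
df = 19.43 → 19 (Welch–Satterthwaite, rounded down)
t* = 1.729

CI: -33.00 ± 1.729 · 4.6488 = -33.00 ± 8.04 = (-41.04, -24.96)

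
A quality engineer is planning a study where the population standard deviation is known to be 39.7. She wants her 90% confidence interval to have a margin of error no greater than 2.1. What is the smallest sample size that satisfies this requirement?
n ≥ 968

For margin E ≤ 2.1:
n ≥ (z* · σ / E)²
n ≥ (1.645 · 39.7 / 2.1)²
n ≥ 967.11

Minimum n = 968 (rounding up)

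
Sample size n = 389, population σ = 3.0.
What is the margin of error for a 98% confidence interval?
Margin of error = 0.35

Margin of error = z* · σ/√n
= 2.326 · 3.0/√389
= 2.326 · 3.0/19.7231
= 0.35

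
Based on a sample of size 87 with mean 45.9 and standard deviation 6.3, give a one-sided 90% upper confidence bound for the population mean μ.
μ ≤ 46.77

Upper bound (one-sided):
t* = 1.291 (one-sided for 90%)
Upper bound = x̄ + t* · s/√n = 45.9 + 1.291 · 6.3/√87 = 46.77

We are 90% confident that μ ≤ 46.77.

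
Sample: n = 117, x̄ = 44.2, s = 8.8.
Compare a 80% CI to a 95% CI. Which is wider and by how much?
95% CI is wider by 1.12

df = 116
80% CI: t* = 1.289, (43.15, 45.25), width = 2 · t* · s/√n = 2.10
95% CI: t* = 1.981, (42.59, 45.81), width = 2 · t* · s/√n = 3.22

The 95% CI is wider by 3.22 - 2.10 = 1.12.
Higher confidence requires a wider interval.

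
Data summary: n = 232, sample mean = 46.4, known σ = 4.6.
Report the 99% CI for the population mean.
(45.62, 47.18)

z-interval (σ known):
z* = 2.576 for 99% confidence

Margin of error = z* · σ/√n = 2.576 · 4.6/√232 = 0.78

CI: (46.4 - 0.78, 46.4 + 0.78) = (45.62, 47.18)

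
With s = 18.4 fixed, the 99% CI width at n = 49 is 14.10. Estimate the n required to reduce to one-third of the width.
n ≈ 441

CI width ∝ 1/√n
To reduce width by factor 3, need √n to grow by 3 → need 3² = 9 times as many samples.

Current: n = 49, width = 14.10
New: n = 441, width ≈ 4.53

Width reduced by factor of 14.10/4.53 = 3.11.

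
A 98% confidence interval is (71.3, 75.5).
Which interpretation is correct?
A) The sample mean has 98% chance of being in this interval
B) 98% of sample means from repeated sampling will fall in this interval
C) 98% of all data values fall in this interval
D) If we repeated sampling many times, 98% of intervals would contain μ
D

A) Wrong — x̄ is observed and sits in the interval by construction.
B) Wrong — coverage applies to intervals containing μ, not to future x̄ values.
C) Wrong — a CI is about the parameter μ, not individual data values.
D) Correct — this is the frequentist long-run coverage interpretation.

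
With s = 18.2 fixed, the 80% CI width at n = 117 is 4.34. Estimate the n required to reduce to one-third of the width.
n ≈ 1053

CI width ∝ 1/√n
To reduce width by factor 3, need √n to grow by 3 → need 3² = 9 times as many samples.

Current: n = 117, width = 4.34
New: n = 1053, width ≈ 1.44

Width reduced by factor of 4.34/1.44 = 3.01.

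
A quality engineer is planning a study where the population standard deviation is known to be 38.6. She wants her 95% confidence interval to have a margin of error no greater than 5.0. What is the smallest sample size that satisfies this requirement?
n ≥ 229

For margin E ≤ 5.0:
n ≥ (z* · σ / E)²
n ≥ (1.960 · 38.6 / 5.0)²
n ≥ 228.95

Minimum n = 229 (rounding up)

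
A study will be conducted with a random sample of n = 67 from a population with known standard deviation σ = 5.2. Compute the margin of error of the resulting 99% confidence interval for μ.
Margin of error = 1.64

Margin of error = z* · σ/√n
= 2.576 · 5.2/√67
= 2.576 · 5.2/8.1854
= 1.64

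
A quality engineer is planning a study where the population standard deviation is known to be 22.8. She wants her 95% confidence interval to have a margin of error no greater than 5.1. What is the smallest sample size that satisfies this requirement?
n ≥ 77

For margin E ≤ 5.1:
n ≥ (z* · σ / E)²
n ≥ (1.960 · 22.8 / 5.1)²
n ≥ 76.78

Minimum n = 77 (rounding up)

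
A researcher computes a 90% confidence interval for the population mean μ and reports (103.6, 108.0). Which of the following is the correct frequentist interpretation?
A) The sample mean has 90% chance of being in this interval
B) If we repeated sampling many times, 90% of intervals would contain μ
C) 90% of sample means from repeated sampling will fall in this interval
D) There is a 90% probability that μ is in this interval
B

A) Wrong — x̄ is observed and sits in the interval by construction.
B) Correct — this is the frequentist long-run coverage interpretation.
C) Wrong — coverage applies to intervals containing μ, not to future x̄ values.
D) Wrong — μ is fixed; the randomness lives in the interval, not in μ.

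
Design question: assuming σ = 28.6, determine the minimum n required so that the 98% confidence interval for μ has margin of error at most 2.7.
n ≥ 608

For margin E ≤ 2.7:
n ≥ (z* · σ / E)²
n ≥ (2.326 · 28.6 / 2.7)²
n ≥ 607.05

Minimum n = 608 (rounding up)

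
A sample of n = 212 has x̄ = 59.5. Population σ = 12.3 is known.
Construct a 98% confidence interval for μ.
(57.54, 61.46)

z-interval (σ known):
z* = 2.326 for 98% confidence

Margin of error = z* · σ/√n = 2.326 · 12.3/√212 = 1.96

CI: (59.5 - 1.96, 59.5 + 1.96) = (57.54, 61.46)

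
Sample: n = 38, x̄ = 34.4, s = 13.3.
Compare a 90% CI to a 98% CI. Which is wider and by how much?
98% CI is wider by 3.21

df = 37
90% CI: t* = 1.687, (30.76, 38.04), width = 2 · t* · s/√n = 7.28
98% CI: t* = 2.431, (29.16, 39.64), width = 2 · t* · s/√n = 10.49

The 98% CI is wider by 10.49 - 7.28 = 3.21.
Higher confidence requires a wider interval.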